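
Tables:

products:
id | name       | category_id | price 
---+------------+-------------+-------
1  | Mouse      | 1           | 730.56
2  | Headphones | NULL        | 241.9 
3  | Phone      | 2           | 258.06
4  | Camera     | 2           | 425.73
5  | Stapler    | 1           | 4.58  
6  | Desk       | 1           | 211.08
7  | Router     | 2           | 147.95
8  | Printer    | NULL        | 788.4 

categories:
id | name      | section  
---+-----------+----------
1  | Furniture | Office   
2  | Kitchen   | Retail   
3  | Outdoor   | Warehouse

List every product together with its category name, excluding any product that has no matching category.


INNER JOIN keeps only products rows whose category_id matches an id in categories. Walk through each product:
  - product 1 (Mouse): category_id=1 -> matches Furniture
  - product 2 (Headphones): category_id=NULL, no match -> dropped
  - product 3 (Phone): category_id=2 -> matches Kitchen
  - product 4 (Camera): category_id=2 -> matches Kitchen
  - product 5 (Stapler): category_id=1 -> matches Furniture
  - product 6 (Desk): category_id=1 -> matches Furniture
  - product 7 (Router): category_id=2 -> matches Kitchen
  - product 8 (Printer): category_id=NULL, no match -> dropped
So 2 of 8 rows are dropped.

SQL:
SELECT a.name, b.name AS category
FROM products a
INNER JOIN categories b ON a.category_id = b.id

Result:
name    | category 
--------+----------
Mouse   | Furniture
Phone   | Kitchen  
Camera  | Kitchen  
Stapler | Furniture
Desk    | Furniture
Router  | Kitchen  


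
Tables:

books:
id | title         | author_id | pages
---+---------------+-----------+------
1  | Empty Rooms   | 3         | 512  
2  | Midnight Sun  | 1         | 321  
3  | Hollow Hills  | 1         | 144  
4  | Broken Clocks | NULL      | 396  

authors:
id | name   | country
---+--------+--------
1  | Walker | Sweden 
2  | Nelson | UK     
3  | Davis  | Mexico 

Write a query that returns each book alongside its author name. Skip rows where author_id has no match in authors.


INNER JOIN keeps only books rows whose author_id matches an id in authors. Walk through each book:
  - book 1 (Empty Rooms): author_id=3 -> matches Davis
  - book 2 (Midnight Sun): author_id=1 -> matches Walker
  - book 3 (Hollow Hills): author_id=1 -> matches Walker
  - book 4 (Broken Clocks): author_id=NULL, no match -> dropped
So 1 of 4 rows is dropped.

SQL:
SELECT a.title, b.name AS author
FROM books a
INNER JOIN authors b ON a.author_id = b.id

Result:
title        | author
-------------+-------
Empty Rooms  | Davis 
Midnight Sun | Walker
Hollow Hills | Walker


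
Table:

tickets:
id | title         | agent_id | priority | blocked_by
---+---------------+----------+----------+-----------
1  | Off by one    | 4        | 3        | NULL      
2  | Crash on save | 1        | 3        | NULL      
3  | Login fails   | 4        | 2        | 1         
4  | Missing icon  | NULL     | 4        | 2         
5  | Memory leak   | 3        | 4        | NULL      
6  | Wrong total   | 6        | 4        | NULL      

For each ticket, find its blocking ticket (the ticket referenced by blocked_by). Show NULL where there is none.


This is a self-join: tickets is joined to a second copy of itself, matching each row's blocked_by to another row's id. Use LEFT JOIN so rows with blocked_by=NULL are kept.
  - ticket 1 (Off by one): blocked_by=NULL -> NULL
  - ticket 2 (Crash on save): blocked_by=NULL -> NULL
  - ticket 3 (Login fails): blocked_by=1 -> Off by one
  - ticket 4 (Missing icon): blocked_by=2 -> Crash on save
  - ticket 5 (Memory leak): blocked_by=NULL -> NULL
  - ticket 6 (Wrong total): blocked_by=NULL -> NULL

SQL:
SELECT a.title AS item, b.title AS blocked_by
FROM tickets a
LEFT JOIN tickets b ON a.blocked_by = b.id

Result:
item          | blocked_by   
--------------+--------------
Off by one    | NULL         
Crash on save | NULL         
Login fails   | Off by one   
Missing icon  | Crash on save
Memory leak   | NULL         
Wrong total   | NULL         


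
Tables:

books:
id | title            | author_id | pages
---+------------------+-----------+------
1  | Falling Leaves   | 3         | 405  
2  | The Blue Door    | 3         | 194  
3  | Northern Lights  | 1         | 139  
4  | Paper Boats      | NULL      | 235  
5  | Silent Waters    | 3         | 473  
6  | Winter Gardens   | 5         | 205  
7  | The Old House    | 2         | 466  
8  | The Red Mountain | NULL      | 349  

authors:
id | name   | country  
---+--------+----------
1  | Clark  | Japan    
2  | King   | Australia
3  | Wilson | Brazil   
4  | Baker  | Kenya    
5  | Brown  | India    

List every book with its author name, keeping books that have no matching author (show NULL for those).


LEFT JOIN keeps every row from books (the left table); where author_id has no match in authors, the author columns become NULL. Walk through each book:
  - book 1 (Falling Leaves): author_id=3 -> matches Wilson
  - book 2 (The Blue Door): author_id=3 -> matches Wilson
  - book 3 (Northern Lights): author_id=1 -> matches Clark
  - book 4 (Paper Boats): author_id=NULL, no match -> kept with NULL
  - book 5 (Silent Waters): author_id=3 -> matches Wilson
  - book 6 (Winter Gardens): author_id=5 -> matches Brown
  - book 7 (The Old House): author_id=2 -> matches King
  - book 8 (The Red Mountain): author_id=NULL, no match -> kept with NULL
All 8 rows appear; 2 have NULL author.

SQL:
SELECT a.title, b.name AS author
FROM books a
LEFT JOIN authors b ON a.author_id = b.id

Result:
title            | author
-----------------+-------
Falling Leaves   | Wilson
The Blue Door    | Wilson
Northern Lights  | Clark 
Paper Boats      | NULL  
Silent Waters    | Wilson
Winter Gardens   | Brown 
The Old House    | King  
The Red Mountain | NULL  


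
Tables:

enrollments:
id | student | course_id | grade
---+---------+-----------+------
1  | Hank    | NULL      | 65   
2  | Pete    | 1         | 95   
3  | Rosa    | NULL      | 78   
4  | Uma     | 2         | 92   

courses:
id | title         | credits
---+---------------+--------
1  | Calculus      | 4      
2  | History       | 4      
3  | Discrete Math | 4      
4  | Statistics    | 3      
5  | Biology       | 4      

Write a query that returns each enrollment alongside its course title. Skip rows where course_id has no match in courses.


INNER JOIN keeps only enrollments rows whose course_id matches an id in courses. Walk through each enrollment:
  - enrollment 1 (Hank): course_id=NULL, no match -> dropped
  - enrollment 2 (Pete): course_id=1 -> matches Calculus
  - enrollment 3 (Rosa): course_id=NULL, no match -> dropped
  - enrollment 4 (Uma): course_id=2 -> matches History
So 2 of 4 rows are dropped.

SQL:
SELECT a.student, b.title AS course
FROM enrollments a
INNER JOIN courses b ON a.course_id = b.id

Result:
student | course  
--------+---------
Pete    | Calculus
Uma     | History 


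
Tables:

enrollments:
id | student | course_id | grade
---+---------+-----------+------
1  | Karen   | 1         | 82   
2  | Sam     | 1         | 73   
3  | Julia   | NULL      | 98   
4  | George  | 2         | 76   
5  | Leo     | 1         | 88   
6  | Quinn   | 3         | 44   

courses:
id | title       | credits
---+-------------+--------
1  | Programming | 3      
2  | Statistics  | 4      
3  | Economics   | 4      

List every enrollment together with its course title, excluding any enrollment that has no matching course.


INNER JOIN keeps only enrollments rows whose course_id matches an id in courses. Walk through each enrollment:
  - enrollment 1 (Karen): course_id=1 -> matches Programming
  - enrollment 2 (Sam): course_id=1 -> matches Programming
  - enrollment 3 (Julia): course_id=NULL, no match -> dropped
  - enrollment 4 (George): course_id=2 -> matches Statistics
  - enrollment 5 (Leo): course_id=1 -> matches Programming
  - enrollment 6 (Quinn): course_id=3 -> matches Economics
So 1 of 6 rows is dropped.

SQL:
SELECT a.student, b.title AS course
FROM enrollments a
INNER JOIN courses b ON a.course_id = b.id

Result:
student | course     
--------+------------
Karen   | Programming
Sam     | Programming
George  | Statistics 
Leo     | Programming
Quinn   | Economics  


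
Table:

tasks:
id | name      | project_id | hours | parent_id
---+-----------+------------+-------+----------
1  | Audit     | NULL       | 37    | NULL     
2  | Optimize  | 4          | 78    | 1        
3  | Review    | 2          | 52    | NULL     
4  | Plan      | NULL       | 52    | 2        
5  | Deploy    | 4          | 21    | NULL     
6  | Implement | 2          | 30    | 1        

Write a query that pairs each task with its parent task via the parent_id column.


This is a self-join: tasks is joined to a second copy of itself, matching each row's parent_id to another row's id. Use LEFT JOIN so rows with parent_id=NULL are kept.
  - task 1 (Audit): parent_id=NULL -> NULL
  - task 2 (Optimize): parent_id=1 -> Audit
  - task 3 (Review): parent_id=NULL -> NULL
  - task 4 (Plan): parent_id=2 -> Optimize
  - task 5 (Deploy): parent_id=NULL -> NULL
  - task 6 (Implement): parent_id=1 -> Audit

SQL:
SELECT a.name AS item, b.name AS parent
FROM tasks a
LEFT JOIN tasks b ON a.parent_id = b.id

Result:
item      | parent  
----------+---------
Audit     | NULL    
Optimize  | Audit   
Review    | NULL    
Plan      | Optimize
Deploy    | NULL    
Implement | Audit   


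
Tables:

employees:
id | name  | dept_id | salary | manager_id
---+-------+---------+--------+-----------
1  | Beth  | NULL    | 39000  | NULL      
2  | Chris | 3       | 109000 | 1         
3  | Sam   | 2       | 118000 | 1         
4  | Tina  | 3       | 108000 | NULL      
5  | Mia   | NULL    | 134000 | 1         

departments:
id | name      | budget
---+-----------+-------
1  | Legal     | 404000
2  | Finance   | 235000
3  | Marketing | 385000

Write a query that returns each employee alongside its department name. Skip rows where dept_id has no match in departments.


INNER JOIN keeps only employees rows whose dept_id matches an id in departments. Walk through each employee:
  - employee 1 (Beth): dept_id=NULL, no match -> dropped
  - employee 2 (Chris): dept_id=3 -> matches Marketing
  - employee 3 (Sam): dept_id=2 -> matches Finance
  - employee 4 (Tina): dept_id=3 -> matches Marketing
  - employee 5 (Mia): dept_id=NULL, no match -> dropped
So 2 of 5 rows are dropped.

SQL:
SELECT a.name, b.name AS department
FROM employees a
INNER JOIN departments b ON a.dept_id = b.id

Result:
name  | department
------+-----------
Chris | Marketing 
Sam   | Finance   
Tina  | Marketing 


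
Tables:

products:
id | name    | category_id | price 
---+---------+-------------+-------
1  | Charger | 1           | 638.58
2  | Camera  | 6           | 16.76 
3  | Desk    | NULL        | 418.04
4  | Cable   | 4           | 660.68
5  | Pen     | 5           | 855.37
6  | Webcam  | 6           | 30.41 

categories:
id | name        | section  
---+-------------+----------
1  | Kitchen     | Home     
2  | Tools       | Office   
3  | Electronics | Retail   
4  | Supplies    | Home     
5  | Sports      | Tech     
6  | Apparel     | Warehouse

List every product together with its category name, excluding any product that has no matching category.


INNER JOIN keeps only products rows whose category_id matches an id in categories. Walk through each product:
  - product 1 (Charger): category_id=1 -> matches Kitchen
  - product 2 (Camera): category_id=6 -> matches Apparel
  - product 3 (Desk): category_id=NULL, no match -> dropped
  - product 4 (Cable): category_id=4 -> matches Supplies
  - product 5 (Pen): category_id=5 -> matches Sports
  - product 6 (Webcam): category_id=6 -> matches Apparel
So 1 of 6 rows is dropped.

SQL:
SELECT a.name, b.name AS category
FROM products a
INNER JOIN categories b ON a.category_id = b.id

Result:
name    | category
--------+---------
Charger | Kitchen 
Camera  | Apparel 
Cable   | Supplies
Pen     | Sports  
Webcam  | Apparel 


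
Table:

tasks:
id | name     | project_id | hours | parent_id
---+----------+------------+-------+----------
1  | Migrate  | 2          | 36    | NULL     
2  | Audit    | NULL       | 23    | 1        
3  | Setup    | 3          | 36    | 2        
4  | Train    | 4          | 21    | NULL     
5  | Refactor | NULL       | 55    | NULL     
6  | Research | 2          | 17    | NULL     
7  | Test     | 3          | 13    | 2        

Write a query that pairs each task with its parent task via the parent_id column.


This is a self-join: tasks is joined to a second copy of itself, matching each row's parent_id to another row's id. Use LEFT JOIN so rows with parent_id=NULL are kept.
  - task 1 (Migrate): parent_id=NULL -> NULL
  - task 2 (Audit): parent_id=1 -> Migrate
  - task 3 (Setup): parent_id=2 -> Audit
  - task 4 (Train): parent_id=NULL -> NULL
  - task 5 (Refactor): parent_id=NULL -> NULL
  - task 6 (Research): parent_id=NULL -> NULL
  - task 7 (Test): parent_id=2 -> Audit

SQL:
SELECT a.name AS item, b.name AS parent
FROM tasks a
LEFT JOIN tasks b ON a.parent_id = b.id

Result:
item     | parent 
---------+--------
Migrate  | NULL   
Audit    | Migrate
Setup    | Audit  
Train    | NULL   
Refactor | NULL   
Research | NULL   
Test     | Audit  


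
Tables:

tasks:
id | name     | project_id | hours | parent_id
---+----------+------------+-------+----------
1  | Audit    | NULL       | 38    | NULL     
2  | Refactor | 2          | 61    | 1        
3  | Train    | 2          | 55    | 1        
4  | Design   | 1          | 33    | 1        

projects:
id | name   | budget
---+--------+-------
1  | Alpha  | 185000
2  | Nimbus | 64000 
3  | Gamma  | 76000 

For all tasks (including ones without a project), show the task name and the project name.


LEFT JOIN keeps every row from tasks (the left table); where project_id has no match in projects, the project columns become NULL. Walk through each task:
  - task 1 (Audit): project_id=NULL, no match -> kept with NULL
  - task 2 (Refactor): project_id=2 -> matches Nimbus
  - task 3 (Train): project_id=2 -> matches Nimbus
  - task 4 (Design): project_id=1 -> matches Alpha
All 4 rows appear; 1 has NULL project.

SQL:
SELECT a.name, b.name AS project
FROM tasks a
LEFT JOIN projects b ON a.project_id = b.id

Result:
name     | project
---------+--------
Audit    | NULL   
Refactor | Nimbus 
Train    | Nimbus 
Design   | Alpha  


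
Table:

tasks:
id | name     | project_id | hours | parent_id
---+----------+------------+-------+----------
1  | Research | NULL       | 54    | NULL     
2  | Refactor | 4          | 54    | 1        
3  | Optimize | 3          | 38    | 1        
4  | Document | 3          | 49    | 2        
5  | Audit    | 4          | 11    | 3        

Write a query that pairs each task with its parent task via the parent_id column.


This is a self-join: tasks is joined to a second copy of itself, matching each row's parent_id to another row's id. Use LEFT JOIN so rows with parent_id=NULL are kept.
  - task 1 (Research): parent_id=NULL -> NULL
  - task 2 (Refactor): parent_id=1 -> Research
  - task 3 (Optimize): parent_id=1 -> Research
  - task 4 (Document): parent_id=2 -> Refactor
  - task 5 (Audit): parent_id=3 -> Optimize

SQL:
SELECT a.name AS item, b.name AS parent
FROM tasks a
LEFT JOIN tasks b ON a.parent_id = b.id

Result:
item     | parent  
---------+---------
Research | NULL    
Refactor | Research
Optimize | Research
Document | Refactor
Audit    | Optimize


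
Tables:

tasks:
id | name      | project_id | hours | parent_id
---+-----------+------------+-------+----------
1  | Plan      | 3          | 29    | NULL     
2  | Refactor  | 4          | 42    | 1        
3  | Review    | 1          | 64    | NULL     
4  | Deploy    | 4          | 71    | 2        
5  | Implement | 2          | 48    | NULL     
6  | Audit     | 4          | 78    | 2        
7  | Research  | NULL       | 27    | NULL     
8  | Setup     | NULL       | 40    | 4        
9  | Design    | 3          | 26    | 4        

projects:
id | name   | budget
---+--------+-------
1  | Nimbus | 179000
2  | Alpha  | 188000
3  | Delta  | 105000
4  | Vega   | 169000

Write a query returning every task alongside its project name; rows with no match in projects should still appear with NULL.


LEFT JOIN keeps every row from tasks (the left table); where project_id has no match in projects, the project columns become NULL. Walk through each task:
  - task 1 (Plan): project_id=3 -> matches Delta
  - task 2 (Refactor): project_id=4 -> matches Vega
  - task 3 (Review): project_id=1 -> matches Nimbus
  - task 4 (Deploy): project_id=4 -> matches Vega
  - task 5 (Implement): project_id=2 -> matches Alpha
  - task 6 (Audit): project_id=4 -> matches Vega
  - task 7 (Research): project_id=NULL, no match -> kept with NULL
  - task 8 (Setup): project_id=NULL, no match -> kept with NULL
  - task 9 (Design): project_id=3 -> matches Delta
All 9 rows appear; 2 have NULL project.

SQL:
SELECT a.name, b.name AS project
FROM tasks a
LEFT JOIN projects b ON a.project_id = b.id

Result:
name      | project
----------+--------
Plan      | Delta  
Refactor  | Vega   
Review    | Nimbus 
Deploy    | Vega   
Implement | Alpha  
Audit     | Vega   
Research  | NULL   
Setup     | NULL   
Design    | Delta  


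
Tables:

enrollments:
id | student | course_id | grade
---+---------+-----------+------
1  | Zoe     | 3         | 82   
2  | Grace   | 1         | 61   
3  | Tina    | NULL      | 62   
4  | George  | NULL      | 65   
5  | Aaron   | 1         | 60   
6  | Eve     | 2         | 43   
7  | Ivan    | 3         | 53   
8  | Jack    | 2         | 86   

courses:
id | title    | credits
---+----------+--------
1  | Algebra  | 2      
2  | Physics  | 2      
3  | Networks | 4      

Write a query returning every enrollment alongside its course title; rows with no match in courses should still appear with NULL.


LEFT JOIN keeps every row from enrollments (the left table); where course_id has no match in courses, the course columns become NULL. Walk through each enrollment:
  - enrollment 1 (Zoe): course_id=3 -> matches Networks
  - enrollment 2 (Grace): course_id=1 -> matches Algebra
  - enrollment 3 (Tina): course_id=NULL, no match -> kept with NULL
  - enrollment 4 (George): course_id=NULL, no match -> kept with NULL
  - enrollment 5 (Aaron): course_id=1 -> matches Algebra
  - enrollment 6 (Eve): course_id=2 -> matches Physics
  - enrollment 7 (Ivan): course_id=3 -> matches Networks
  - enrollment 8 (Jack): course_id=2 -> matches Physics
All 8 rows appear; 2 have NULL course.

SQL:
SELECT a.student, b.title AS course
FROM enrollments a
LEFT JOIN courses b ON a.course_id = b.id

Result:
student | course  
--------+---------
Zoe     | Networks
Grace   | Algebra 
Tina    | NULL    
George  | NULL    
Aaron   | Algebra 
Eve     | Physics 
Ivan    | Networks
Jack    | Physics 


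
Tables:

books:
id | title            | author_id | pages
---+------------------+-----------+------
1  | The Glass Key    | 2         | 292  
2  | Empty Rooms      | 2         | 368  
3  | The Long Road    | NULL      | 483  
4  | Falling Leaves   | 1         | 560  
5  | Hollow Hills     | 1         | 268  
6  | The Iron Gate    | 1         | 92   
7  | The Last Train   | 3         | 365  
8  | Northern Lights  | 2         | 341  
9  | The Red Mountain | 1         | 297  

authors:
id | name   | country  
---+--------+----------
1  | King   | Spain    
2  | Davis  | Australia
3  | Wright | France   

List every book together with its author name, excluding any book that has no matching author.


INNER JOIN keeps only books rows whose author_id matches an id in authors. Walk through each book:
  - book 1 (The Glass Key): author_id=2 -> matches Davis
  - book 2 (Empty Rooms): author_id=2 -> matches Davis
  - book 3 (The Long Road): author_id=NULL, no match -> dropped
  - book 4 (Falling Leaves): author_id=1 -> matches King
  - book 5 (Hollow Hills): author_id=1 -> matches King
  - book 6 (The Iron Gate): author_id=1 -> matches King
  - book 7 (The Last Train): author_id=3 -> matches Wright
  - book 8 (Northern Lights): author_id=2 -> matches Davis
  - book 9 (The Red Mountain): author_id=1 -> matches King
So 1 of 9 rows is dropped.

SQL:
SELECT a.title, b.name AS author
FROM books a
INNER JOIN authors b ON a.author_id = b.id

Result:
title            | author
-----------------+-------
The Glass Key    | Davis 
Empty Rooms      | Davis 
Falling Leaves   | King  
Hollow Hills     | King  
The Iron Gate    | King  
The Last Train   | Wright
Northern Lights  | Davis 
The Red Mountain | King  


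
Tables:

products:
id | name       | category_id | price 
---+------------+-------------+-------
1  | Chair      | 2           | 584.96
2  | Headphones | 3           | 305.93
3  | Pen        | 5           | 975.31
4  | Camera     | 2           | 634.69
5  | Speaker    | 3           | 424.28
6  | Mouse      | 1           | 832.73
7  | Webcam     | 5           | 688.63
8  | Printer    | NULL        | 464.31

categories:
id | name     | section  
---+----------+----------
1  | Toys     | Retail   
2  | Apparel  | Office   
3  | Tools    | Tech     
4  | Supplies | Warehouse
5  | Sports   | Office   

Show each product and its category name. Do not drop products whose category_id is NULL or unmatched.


LEFT JOIN keeps every row from products (the left table); where category_id has no match in categories, the category columns become NULL. Walk through each product:
  - product 1 (Chair): category_id=2 -> matches Apparel
  - product 2 (Headphones): category_id=3 -> matches Tools
  - product 3 (Pen): category_id=5 -> matches Sports
  - product 4 (Camera): category_id=2 -> matches Apparel
  - product 5 (Speaker): category_id=3 -> matches Tools
  - product 6 (Mouse): category_id=1 -> matches Toys
  - product 7 (Webcam): category_id=5 -> matches Sports
  - product 8 (Printer): category_id=NULL, no match -> kept with NULL
All 8 rows appear; 1 has NULL category.

SQL:
SELECT a.name, b.name AS category
FROM products a
LEFT JOIN categories b ON a.category_id = b.id

Result:
name       | category
-----------+---------
Chair      | Apparel 
Headphones | Tools   
Pen        | Sports  
Camera     | Apparel 
Speaker    | Tools   
Mouse      | Toys    
Webcam     | Sports  
Printer    | NULL    


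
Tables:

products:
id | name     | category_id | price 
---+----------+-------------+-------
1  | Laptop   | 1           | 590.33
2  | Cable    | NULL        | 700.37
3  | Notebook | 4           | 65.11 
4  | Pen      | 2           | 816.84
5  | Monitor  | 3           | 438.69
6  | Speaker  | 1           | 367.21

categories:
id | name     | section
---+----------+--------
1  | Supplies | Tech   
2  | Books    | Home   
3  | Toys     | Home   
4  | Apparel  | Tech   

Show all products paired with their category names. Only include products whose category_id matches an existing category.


INNER JOIN keeps only products rows whose category_id matches an id in categories. Walk through each product:
  - product 1 (Laptop): category_id=1 -> matches Supplies
  - product 2 (Cable): category_id=NULL, no match -> dropped
  - product 3 (Notebook): category_id=4 -> matches Apparel
  - product 4 (Pen): category_id=2 -> matches Books
  - product 5 (Monitor): category_id=3 -> matches Toys
  - product 6 (Speaker): category_id=1 -> matches Supplies
So 1 of 6 rows is dropped.

SQL:
SELECT a.name, b.name AS category
FROM products a
INNER JOIN categories b ON a.category_id = b.id

Result:
name     | category
---------+---------
Laptop   | Supplies
Notebook | Apparel 
Pen      | Books   
Monitor  | Toys    
Speaker  | Supplies


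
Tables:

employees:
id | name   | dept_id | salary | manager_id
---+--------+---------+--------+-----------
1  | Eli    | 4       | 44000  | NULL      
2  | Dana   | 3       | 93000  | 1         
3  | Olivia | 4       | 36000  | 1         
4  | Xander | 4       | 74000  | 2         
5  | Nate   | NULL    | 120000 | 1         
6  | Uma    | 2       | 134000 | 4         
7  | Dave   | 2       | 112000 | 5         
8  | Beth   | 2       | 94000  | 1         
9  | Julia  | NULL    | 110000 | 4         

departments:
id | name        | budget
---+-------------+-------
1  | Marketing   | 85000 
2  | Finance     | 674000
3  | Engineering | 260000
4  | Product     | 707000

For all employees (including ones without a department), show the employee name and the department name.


LEFT JOIN keeps every row from employees (the left table); where dept_id has no match in departments, the department columns become NULL. Walk through each employee:
  - employee 1 (Eli): dept_id=4 -> matches Product
  - employee 2 (Dana): dept_id=3 -> matches Engineering
  - employee 3 (Olivia): dept_id=4 -> matches Product
  - employee 4 (Xander): dept_id=4 -> matches Product
  - employee 5 (Nate): dept_id=NULL, no match -> kept with NULL
  - employee 6 (Uma): dept_id=2 -> matches Finance
  - employee 7 (Dave): dept_id=2 -> matches Finance
  - employee 8 (Beth): dept_id=2 -> matches Finance
  - employee 9 (Julia): dept_id=NULL, no match -> kept with NULL
All 9 rows appear; 2 have NULL department.

SQL:
SELECT a.name, b.name AS department
FROM employees a
LEFT JOIN departments b ON a.dept_id = b.id

Result:
name   | department 
-------+------------
Eli    | Product    
Dana   | Engineering
Olivia | Product    
Xander | Product    
Nate   | NULL       
Uma    | Finance    
Dave   | Finance    
Beth   | Finance    
Julia  | NULL       


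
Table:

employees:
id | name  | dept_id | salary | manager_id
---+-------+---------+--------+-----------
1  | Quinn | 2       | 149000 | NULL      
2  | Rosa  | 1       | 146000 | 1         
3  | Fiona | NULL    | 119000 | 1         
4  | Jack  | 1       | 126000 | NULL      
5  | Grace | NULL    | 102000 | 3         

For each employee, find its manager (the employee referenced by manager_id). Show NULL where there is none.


This is a self-join: employees is joined to a second copy of itself, matching each row's manager_id to another row's id. Use LEFT JOIN so rows with manager_id=NULL are kept.
  - employee 1 (Quinn): manager_id=NULL -> NULL
  - employee 2 (Rosa): manager_id=1 -> Quinn
  - employee 3 (Fiona): manager_id=1 -> Quinn
  - employee 4 (Jack): manager_id=NULL -> NULL
  - employee 5 (Grace): manager_id=3 -> Fiona

SQL:
SELECT a.name AS item, b.name AS manager
FROM employees a
LEFT JOIN employees b ON a.manager_id = b.id

Result:
item  | manager
------+--------
Quinn | NULL   
Rosa  | Quinn  
Fiona | Quinn  
Jack  | NULL   
Grace | Fiona  


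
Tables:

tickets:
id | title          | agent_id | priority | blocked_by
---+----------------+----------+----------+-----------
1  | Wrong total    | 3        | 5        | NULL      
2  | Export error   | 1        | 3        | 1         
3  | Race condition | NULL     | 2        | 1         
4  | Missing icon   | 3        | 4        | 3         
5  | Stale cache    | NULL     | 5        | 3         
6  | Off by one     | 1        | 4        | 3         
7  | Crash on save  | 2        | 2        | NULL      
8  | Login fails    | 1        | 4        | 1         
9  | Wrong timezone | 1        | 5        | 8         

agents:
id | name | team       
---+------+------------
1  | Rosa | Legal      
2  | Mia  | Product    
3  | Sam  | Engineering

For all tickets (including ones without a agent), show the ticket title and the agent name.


LEFT JOIN keeps every row from tickets (the left table); where agent_id has no match in agents, the agent columns become NULL. Walk through each ticket:
  - ticket 1 (Wrong total): agent_id=3 -> matches Sam
  - ticket 2 (Export error): agent_id=1 -> matches Rosa
  - ticket 3 (Race condition): agent_id=NULL, no match -> kept with NULL
  - ticket 4 (Missing icon): agent_id=3 -> matches Sam
  - ticket 5 (Stale cache): agent_id=NULL, no match -> kept with NULL
  - ticket 6 (Off by one): agent_id=1 -> matches Rosa
  - ticket 7 (Crash on save): agent_id=2 -> matches Mia
  - ticket 8 (Login fails): agent_id=1 -> matches Rosa
  - ticket 9 (Wrong timezone): agent_id=1 -> matches Rosa
All 9 rows appear; 2 have NULL agent.

SQL:
SELECT a.title, b.name AS agent
FROM tickets a
LEFT JOIN agents b ON a.agent_id = b.id

Result:
title          | agent
---------------+------
Wrong total    | Sam  
Export error   | Rosa 
Race condition | NULL 
Missing icon   | Sam  
Stale cache    | NULL 
Off by one     | Rosa 
Crash on save  | Mia  
Login fails    | Rosa 
Wrong timezone | Rosa 


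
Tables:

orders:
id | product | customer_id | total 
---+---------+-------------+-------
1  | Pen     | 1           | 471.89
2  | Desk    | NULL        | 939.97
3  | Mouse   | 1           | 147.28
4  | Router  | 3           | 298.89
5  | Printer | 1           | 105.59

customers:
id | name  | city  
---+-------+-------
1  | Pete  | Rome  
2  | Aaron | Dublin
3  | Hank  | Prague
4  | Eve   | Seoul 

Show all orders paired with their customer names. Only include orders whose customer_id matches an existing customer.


INNER JOIN keeps only orders rows whose customer_id matches an id in customers. Walk through each order:
  - order 1 (Pen): customer_id=1 -> matches Pete
  - order 2 (Desk): customer_id=NULL, no match -> dropped
  - order 3 (Mouse): customer_id=1 -> matches Pete
  - order 4 (Router): customer_id=3 -> matches Hank
  - order 5 (Printer): customer_id=1 -> matches Pete
So 1 of 5 rows is dropped.

SQL:
SELECT a.product, b.name AS customer
FROM orders a
INNER JOIN customers b ON a.customer_id = b.id

Result:
product | customer
--------+---------
Pen     | Pete    
Mouse   | Pete    
Router  | Hank    
Printer | Pete    


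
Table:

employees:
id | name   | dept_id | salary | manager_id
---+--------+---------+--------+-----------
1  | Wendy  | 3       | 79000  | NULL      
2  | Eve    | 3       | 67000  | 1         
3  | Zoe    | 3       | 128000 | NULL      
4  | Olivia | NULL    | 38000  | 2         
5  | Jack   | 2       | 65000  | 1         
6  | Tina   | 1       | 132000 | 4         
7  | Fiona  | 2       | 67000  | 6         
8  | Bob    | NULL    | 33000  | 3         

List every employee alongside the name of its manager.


This is a self-join: employees is joined to a second copy of itself, matching each row's manager_id to another row's id. Use LEFT JOIN so rows with manager_id=NULL are kept.
  - employee 1 (Wendy): manager_id=NULL -> NULL
  - employee 2 (Eve): manager_id=1 -> Wendy
  - employee 3 (Zoe): manager_id=NULL -> NULL
  - employee 4 (Olivia): manager_id=2 -> Eve
  - employee 5 (Jack): manager_id=1 -> Wendy
  - employee 6 (Tina): manager_id=4 -> Olivia
  - employee 7 (Fiona): manager_id=6 -> Tina
  - employee 8 (Bob): manager_id=3 -> Zoe

SQL:
SELECT a.name AS item, b.name AS manager
FROM employees a
LEFT JOIN employees b ON a.manager_id = b.id

Result:
item   | manager
-------+--------
Wendy  | NULL   
Eve    | Wendy  
Zoe    | NULL   
Olivia | Eve    
Jack   | Wendy  
Tina   | Olivia 
Fiona  | Tina   
Bob    | Zoe    


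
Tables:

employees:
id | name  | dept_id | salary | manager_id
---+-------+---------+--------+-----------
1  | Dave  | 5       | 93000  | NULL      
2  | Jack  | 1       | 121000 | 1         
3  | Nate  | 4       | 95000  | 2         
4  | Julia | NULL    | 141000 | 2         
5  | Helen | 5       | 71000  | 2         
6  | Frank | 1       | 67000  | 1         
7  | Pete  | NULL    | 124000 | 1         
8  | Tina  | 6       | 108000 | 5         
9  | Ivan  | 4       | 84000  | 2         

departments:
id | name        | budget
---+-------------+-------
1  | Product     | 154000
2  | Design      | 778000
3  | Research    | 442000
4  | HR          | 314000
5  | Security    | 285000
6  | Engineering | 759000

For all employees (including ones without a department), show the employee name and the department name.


LEFT JOIN keeps every row from employees (the left table); where dept_id has no match in departments, the department columns become NULL. Walk through each employee:
  - employee 1 (Dave): dept_id=5 -> matches Security
  - employee 2 (Jack): dept_id=1 -> matches Product
  - employee 3 (Nate): dept_id=4 -> matches HR
  - employee 4 (Julia): dept_id=NULL, no match -> kept with NULL
  - employee 5 (Helen): dept_id=5 -> matches Security
  - employee 6 (Frank): dept_id=1 -> matches Product
  - employee 7 (Pete): dept_id=NULL, no match -> kept with NULL
  - employee 8 (Tina): dept_id=6 -> matches Engineering
  - employee 9 (Ivan): dept_id=4 -> matches HR
All 9 rows appear; 2 have NULL department.

SQL:
SELECT a.name, b.name AS department
FROM employees a
LEFT JOIN departments b ON a.dept_id = b.id

Result:
name  | department 
------+------------
Dave  | Security   
Jack  | Product    
Nate  | HR         
Julia | NULL       
Helen | Security   
Frank | Product    
Pete  | NULL       
Tina  | Engineering
Ivan  | HR         


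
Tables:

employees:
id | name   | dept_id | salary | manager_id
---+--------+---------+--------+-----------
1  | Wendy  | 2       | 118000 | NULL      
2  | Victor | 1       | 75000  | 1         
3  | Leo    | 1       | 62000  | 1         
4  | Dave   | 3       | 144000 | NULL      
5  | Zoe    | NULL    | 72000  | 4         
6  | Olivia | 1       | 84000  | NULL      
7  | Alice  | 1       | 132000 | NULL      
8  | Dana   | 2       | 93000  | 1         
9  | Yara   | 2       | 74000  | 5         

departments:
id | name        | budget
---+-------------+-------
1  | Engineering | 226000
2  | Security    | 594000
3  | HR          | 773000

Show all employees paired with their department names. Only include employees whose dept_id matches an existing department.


INNER JOIN keeps only employees rows whose dept_id matches an id in departments. Walk through each employee:
  - employee 1 (Wendy): dept_id=2 -> matches Security
  - employee 2 (Victor): dept_id=1 -> matches Engineering
  - employee 3 (Leo): dept_id=1 -> matches Engineering
  - employee 4 (Dave): dept_id=3 -> matches HR
  - employee 5 (Zoe): dept_id=NULL, no match -> dropped
  - employee 6 (Olivia): dept_id=1 -> matches Engineering
  - employee 7 (Alice): dept_id=1 -> matches Engineering
  - employee 8 (Dana): dept_id=2 -> matches Security
  - employee 9 (Yara): dept_id=2 -> matches Security
So 1 of 9 rows is dropped.

SQL:
SELECT a.name, b.name AS department
FROM employees a
INNER JOIN departments b ON a.dept_id = b.id

Result:
name   | department 
-------+------------
Wendy  | Security   
Victor | Engineering
Leo    | Engineering
Dave   | HR         
Olivia | Engineering
Alice  | Engineering
Dana   | Security   
Yara   | Security   


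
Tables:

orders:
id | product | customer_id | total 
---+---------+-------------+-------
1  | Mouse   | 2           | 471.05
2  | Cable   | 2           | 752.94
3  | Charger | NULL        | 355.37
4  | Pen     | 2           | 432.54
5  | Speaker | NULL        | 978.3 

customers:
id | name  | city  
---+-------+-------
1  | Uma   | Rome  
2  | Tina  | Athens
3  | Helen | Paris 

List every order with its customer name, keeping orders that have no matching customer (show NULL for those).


LEFT JOIN keeps every row from orders (the left table); where customer_id has no match in customers, the customer columns become NULL. Walk through each order:
  - order 1 (Mouse): customer_id=2 -> matches Tina
  - order 2 (Cable): customer_id=2 -> matches Tina
  - order 3 (Charger): customer_id=NULL, no match -> kept with NULL
  - order 4 (Pen): customer_id=2 -> matches Tina
  - order 5 (Speaker): customer_id=NULL, no match -> kept with NULL
All 5 rows appear; 2 have NULL customer.

SQL:
SELECT a.product, b.name AS customer
FROM orders a
LEFT JOIN customers b ON a.customer_id = b.id

Result:
product | customer
--------+---------
Mouse   | Tina    
Cable   | Tina    
Charger | NULL    
Pen     | Tina    
Speaker | NULL    


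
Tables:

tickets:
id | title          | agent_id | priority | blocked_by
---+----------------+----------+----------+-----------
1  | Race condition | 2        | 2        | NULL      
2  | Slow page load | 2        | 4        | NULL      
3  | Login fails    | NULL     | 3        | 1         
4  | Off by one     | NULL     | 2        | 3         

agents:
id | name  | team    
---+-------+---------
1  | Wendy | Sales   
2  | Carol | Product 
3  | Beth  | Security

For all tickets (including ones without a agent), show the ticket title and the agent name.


LEFT JOIN keeps every row from tickets (the left table); where agent_id has no match in agents, the agent columns become NULL. Walk through each ticket:
  - ticket 1 (Race condition): agent_id=2 -> matches Carol
  - ticket 2 (Slow page load): agent_id=2 -> matches Carol
  - ticket 3 (Login fails): agent_id=NULL, no match -> kept with NULL
  - ticket 4 (Off by one): agent_id=NULL, no match -> kept with NULL
All 4 rows appear; 2 have NULL agent.

SQL:
SELECT a.title, b.name AS agent
FROM tickets a
LEFT JOIN agents b ON a.agent_id = b.id

Result:
title          | agent
---------------+------
Race condition | Carol
Slow page load | Carol
Login fails    | NULL 
Off by one     | NULL 


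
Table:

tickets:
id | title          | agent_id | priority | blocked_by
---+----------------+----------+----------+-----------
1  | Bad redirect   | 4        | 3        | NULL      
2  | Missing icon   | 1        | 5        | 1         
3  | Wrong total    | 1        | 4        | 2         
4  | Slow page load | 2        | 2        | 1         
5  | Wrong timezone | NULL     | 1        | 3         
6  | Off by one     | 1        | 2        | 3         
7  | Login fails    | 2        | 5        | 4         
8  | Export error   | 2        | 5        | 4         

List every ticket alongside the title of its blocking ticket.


This is a self-join: tickets is joined to a second copy of itself, matching each row's blocked_by to another row's id. Use LEFT JOIN so rows with blocked_by=NULL are kept.
  - ticket 1 (Bad redirect): blocked_by=NULL -> NULL
  - ticket 2 (Missing icon): blocked_by=1 -> Bad redirect
  - ticket 3 (Wrong total): blocked_by=2 -> Missing icon
  - ticket 4 (Slow page load): blocked_by=1 -> Bad redirect
  - ticket 5 (Wrong timezone): blocked_by=3 -> Wrong total
  - ticket 6 (Off by one): blocked_by=3 -> Wrong total
  - ticket 7 (Login fails): blocked_by=4 -> Slow page load
  - ticket 8 (Export error): blocked_by=4 -> Slow page load

SQL:
SELECT a.title AS item, b.title AS blocked_by
FROM tickets a
LEFT JOIN tickets b ON a.blocked_by = b.id

Result:
item           | blocked_by    
---------------+---------------
Bad redirect   | NULL          
Missing icon   | Bad redirect  
Wrong total    | Missing icon  
Slow page load | Bad redirect  
Wrong timezone | Wrong total   
Off by one     | Wrong total   
Login fails    | Slow page load
Export error   | Slow page load


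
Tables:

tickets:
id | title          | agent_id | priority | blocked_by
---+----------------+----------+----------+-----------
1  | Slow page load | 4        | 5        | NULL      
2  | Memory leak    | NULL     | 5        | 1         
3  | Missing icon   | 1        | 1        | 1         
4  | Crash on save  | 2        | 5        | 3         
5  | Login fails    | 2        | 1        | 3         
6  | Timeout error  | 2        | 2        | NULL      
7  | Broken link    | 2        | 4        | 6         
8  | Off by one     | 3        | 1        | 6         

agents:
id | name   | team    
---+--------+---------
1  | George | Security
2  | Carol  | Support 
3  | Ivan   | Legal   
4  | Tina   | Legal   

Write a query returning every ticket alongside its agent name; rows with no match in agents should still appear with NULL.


LEFT JOIN keeps every row from tickets (the left table); where agent_id has no match in agents, the agent columns become NULL. Walk through each ticket:
  - ticket 1 (Slow page load): agent_id=4 -> matches Tina
  - ticket 2 (Memory leak): agent_id=NULL, no match -> kept with NULL
  - ticket 3 (Missing icon): agent_id=1 -> matches George
  - ticket 4 (Crash on save): agent_id=2 -> matches Carol
  - ticket 5 (Login fails): agent_id=2 -> matches Carol
  - ticket 6 (Timeout error): agent_id=2 -> matches Carol
  - ticket 7 (Broken link): agent_id=2 -> matches Carol
  - ticket 8 (Off by one): agent_id=3 -> matches Ivan
All 8 rows appear; 1 has NULL agent.

SQL:
SELECT a.title, b.name AS agent
FROM tickets a
LEFT JOIN agents b ON a.agent_id = b.id

Result:
title          | agent 
---------------+-------
Slow page load | Tina  
Memory leak    | NULL  
Missing icon   | George
Crash on save  | Carol 
Login fails    | Carol 
Timeout error  | Carol 
Broken link    | Carol 
Off by one     | Ivan  
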